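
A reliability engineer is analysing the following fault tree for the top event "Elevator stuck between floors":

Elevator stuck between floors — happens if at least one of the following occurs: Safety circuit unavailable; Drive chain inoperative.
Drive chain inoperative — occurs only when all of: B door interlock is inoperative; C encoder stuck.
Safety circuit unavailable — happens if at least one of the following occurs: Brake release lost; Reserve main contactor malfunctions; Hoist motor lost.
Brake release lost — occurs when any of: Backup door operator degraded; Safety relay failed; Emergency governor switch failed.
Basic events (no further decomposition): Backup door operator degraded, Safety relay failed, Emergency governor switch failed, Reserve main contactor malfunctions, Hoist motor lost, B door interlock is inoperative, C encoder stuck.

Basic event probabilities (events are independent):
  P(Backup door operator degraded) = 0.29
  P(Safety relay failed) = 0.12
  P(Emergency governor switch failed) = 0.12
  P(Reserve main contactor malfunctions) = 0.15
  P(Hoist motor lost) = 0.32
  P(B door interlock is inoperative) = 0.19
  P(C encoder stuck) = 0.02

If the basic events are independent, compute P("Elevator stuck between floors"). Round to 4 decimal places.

0.6834

P(Brake release lost) [OR] = 1 − (1−0.29) × (1−0.12) × (1−0.12) = 0.450176
P(Safety circuit unavailable) [OR] = 1 − (1−0.450176) × (1−0.15) × (1−0.32) = 0.682202
P(Drive chain inoperative) [AND] = 0.19 × 0.02 = 0.003800
P(Elevator stuck between floors) [OR] = 1 − (1−0.682202) × (1−0.003800) = 0.683410
Rounded to 4 decimal places: P(Elevator stuck between floors) ≈ 0.6834.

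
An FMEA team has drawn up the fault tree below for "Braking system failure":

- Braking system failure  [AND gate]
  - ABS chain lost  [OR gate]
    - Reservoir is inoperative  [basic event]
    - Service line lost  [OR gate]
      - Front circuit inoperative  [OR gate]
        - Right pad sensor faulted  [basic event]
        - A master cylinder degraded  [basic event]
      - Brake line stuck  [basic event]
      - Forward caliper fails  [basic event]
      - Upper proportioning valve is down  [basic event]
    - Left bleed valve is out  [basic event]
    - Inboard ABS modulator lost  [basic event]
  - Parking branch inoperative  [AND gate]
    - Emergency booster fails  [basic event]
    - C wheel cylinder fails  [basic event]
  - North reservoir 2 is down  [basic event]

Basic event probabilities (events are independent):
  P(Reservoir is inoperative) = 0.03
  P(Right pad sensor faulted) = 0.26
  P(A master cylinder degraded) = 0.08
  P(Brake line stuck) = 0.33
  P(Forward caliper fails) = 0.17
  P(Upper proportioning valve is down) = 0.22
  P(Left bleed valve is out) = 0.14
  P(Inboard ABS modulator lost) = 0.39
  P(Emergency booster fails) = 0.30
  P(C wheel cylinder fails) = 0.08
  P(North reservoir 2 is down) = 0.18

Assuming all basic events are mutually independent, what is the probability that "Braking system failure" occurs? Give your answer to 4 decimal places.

P(Front circuit inoperative) [OR] = 1 − (1−0.26) × (1−0.08) = 0.319200
P(Service line lost) [OR] = 1 − (1−0.319200) × (1−0.33) × (1−0.17) × (1−0.22) = 0.704698
P(ABS chain lost) [OR] = 1 − (1−0.03) × (1−0.704698) × (1−0.14) × (1−0.39) = 0.849732
P(Parking branch inoperative) [AND] = 0.30 × 0.08 = 0.024000
P(Braking system failure) [AND] = 0.849732 × 0.024000 × 0.18 = 0.003671
Rounded to 4 decimal places: P(Braking system failure) ≈ 0.0037.

0.0037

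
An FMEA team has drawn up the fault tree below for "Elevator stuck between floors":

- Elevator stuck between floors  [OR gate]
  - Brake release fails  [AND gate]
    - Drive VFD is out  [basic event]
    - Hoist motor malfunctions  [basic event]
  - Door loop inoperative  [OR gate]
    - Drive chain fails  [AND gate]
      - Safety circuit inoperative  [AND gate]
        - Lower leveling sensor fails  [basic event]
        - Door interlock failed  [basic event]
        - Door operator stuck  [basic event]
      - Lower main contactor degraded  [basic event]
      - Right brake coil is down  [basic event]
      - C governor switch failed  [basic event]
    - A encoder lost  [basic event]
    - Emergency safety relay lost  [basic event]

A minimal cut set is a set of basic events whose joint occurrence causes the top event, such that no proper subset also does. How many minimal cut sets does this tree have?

4

Brake release fails [AND]: one cut set from each child combined → 1 × 1 = 1 cut set(s).
Safety circuit inoperative [AND]: one cut set from each child combined → 1 × 1 × 1 = 1 cut set(s).
Drive chain fails [AND]: one cut set from each child combined → 1 × 1 × 1 × 1 = 1 cut set(s).
Door loop inoperative [OR]: union of children's cut sets → 3 cut set(s).
Elevator stuck between floors [OR]: union of children's cut sets → 4 cut set(s).
Minimal cut sets: {Drive VFD is out, Hoist motor malfunctions}; {C governor switch failed, Door interlock failed, Door operator stuck, Lower leveling sensor fails, Lower main contactor degraded, Right brake coil is down}; {A encoder lost}; {Emergency safety relay lost}.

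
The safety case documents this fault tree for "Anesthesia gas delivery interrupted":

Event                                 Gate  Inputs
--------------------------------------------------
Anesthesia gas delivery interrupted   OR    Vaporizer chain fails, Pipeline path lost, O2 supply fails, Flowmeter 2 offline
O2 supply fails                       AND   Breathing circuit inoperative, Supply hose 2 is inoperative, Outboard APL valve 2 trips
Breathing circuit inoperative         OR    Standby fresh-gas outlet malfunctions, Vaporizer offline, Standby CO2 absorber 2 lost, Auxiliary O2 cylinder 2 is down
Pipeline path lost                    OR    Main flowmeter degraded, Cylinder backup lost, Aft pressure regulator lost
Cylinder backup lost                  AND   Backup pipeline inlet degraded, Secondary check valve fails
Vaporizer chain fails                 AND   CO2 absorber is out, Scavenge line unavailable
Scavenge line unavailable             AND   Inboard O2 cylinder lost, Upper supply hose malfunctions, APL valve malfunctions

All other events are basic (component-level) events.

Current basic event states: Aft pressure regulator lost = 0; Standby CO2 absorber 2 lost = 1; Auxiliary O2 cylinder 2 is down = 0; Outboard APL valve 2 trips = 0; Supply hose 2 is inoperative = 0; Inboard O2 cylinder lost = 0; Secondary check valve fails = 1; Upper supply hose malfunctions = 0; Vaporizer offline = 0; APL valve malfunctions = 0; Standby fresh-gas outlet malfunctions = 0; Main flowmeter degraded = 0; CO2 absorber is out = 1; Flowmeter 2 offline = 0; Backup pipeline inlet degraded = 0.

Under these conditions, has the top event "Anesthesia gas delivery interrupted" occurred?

No

Scavenge line unavailable [AND]: Inboard O2 cylinder lost=not, Upper supply hose malfunctions=not, APL valve malfunctions=not → not all inputs occur → does not occur.
Vaporizer chain fails [AND]: CO2 absorber is out=occurs, Scavenge line unavailable=not → not all inputs occur → does not occur.
Cylinder backup lost [AND]: Backup pipeline inlet degraded=not, Secondary check valve fails=occurs → not all inputs occur → does not occur.
Pipeline path lost [OR]: Main flowmeter degraded=not, Cylinder backup lost=not, Aft pressure regulator lost=not → no input occurs → does not occur.
Breathing circuit inoperative [OR]: Standby fresh-gas outlet malfunctions=not, Vaporizer offline=not, Standby CO2 absorber 2 lost=occurs, Auxiliary O2 cylinder 2 is down=not → at least one input occurs → occurs.
O2 supply fails [AND]: Breathing circuit inoperative=occurs, Supply hose 2 is inoperative=not, Outboard APL valve 2 trips=not → not all inputs occur → does not occur.
Anesthesia gas delivery interrupted [OR]: Vaporizer chain fails=not, Pipeline path lost=not, O2 supply fails=not, Flowmeter 2 offline=not → no input occurs → does not occur.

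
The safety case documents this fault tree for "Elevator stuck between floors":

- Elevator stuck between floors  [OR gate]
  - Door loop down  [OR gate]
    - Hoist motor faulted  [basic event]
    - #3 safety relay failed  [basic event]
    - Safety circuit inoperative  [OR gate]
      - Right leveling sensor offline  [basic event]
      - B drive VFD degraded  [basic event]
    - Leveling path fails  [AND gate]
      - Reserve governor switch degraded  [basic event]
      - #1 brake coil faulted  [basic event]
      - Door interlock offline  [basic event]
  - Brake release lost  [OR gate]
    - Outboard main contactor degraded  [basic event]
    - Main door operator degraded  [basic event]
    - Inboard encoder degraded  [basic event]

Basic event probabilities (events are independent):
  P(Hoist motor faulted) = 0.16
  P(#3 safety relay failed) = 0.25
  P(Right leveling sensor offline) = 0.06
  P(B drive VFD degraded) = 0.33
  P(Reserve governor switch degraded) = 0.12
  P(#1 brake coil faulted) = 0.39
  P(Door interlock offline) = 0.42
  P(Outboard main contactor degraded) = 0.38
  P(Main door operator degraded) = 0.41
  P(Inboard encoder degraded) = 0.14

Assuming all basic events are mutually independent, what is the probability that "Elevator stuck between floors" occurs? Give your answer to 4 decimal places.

0.8776

P(Safety circuit inoperative) [OR] = 1 − (1−0.06) × (1−0.33) = 0.370200
P(Leveling path fails) [AND] = 0.12 × 0.39 × 0.42 = 0.019656
P(Door loop down) [OR] = 1 − (1−0.16) × (1−0.25) × (1−0.370200) × (1−0.019656) = 0.611025
P(Brake release lost) [OR] = 1 − (1−0.38) × (1−0.41) × (1−0.14) = 0.685412
P(Elevator stuck between floors) [OR] = 1 − (1−0.611025) × (1−0.685412) = 0.877633
Rounded to 4 decimal places: P(Elevator stuck between floors) ≈ 0.8776.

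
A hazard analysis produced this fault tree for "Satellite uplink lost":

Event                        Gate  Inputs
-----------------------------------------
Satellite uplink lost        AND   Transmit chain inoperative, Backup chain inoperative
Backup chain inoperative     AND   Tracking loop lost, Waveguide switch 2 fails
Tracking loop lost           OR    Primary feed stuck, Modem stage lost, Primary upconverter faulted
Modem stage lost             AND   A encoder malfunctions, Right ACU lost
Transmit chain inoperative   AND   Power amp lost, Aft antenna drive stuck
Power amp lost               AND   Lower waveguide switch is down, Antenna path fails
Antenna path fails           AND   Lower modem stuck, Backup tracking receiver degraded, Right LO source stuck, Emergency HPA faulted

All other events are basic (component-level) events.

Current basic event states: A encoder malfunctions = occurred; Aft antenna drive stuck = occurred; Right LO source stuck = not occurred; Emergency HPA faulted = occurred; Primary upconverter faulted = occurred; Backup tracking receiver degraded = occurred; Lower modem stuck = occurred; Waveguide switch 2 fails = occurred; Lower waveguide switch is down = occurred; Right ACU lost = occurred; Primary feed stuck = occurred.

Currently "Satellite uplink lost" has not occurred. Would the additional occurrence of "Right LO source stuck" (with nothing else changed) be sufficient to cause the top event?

Counterfactual: set "Right LO source stuck" to occurred.
Antenna path fails [AND]: Lower modem stuck=occurs, Backup tracking receiver degraded=occurs, Right LO source stuck=occurs, Emergency HPA faulted=occurs → all inputs occur → occurs.
Power amp lost [AND]: Lower waveguide switch is down=occurs, Antenna path fails=occurs → all inputs occur → occurs.
Transmit chain inoperative [AND]: Power amp lost=occurs, Aft antenna drive stuck=occurs → all inputs occur → occurs.
Modem stage lost [AND]: A encoder malfunctions=occurs, Right ACU lost=occurs → all inputs occur → occurs.
Tracking loop lost [OR]: Primary feed stuck=occurs, Modem stage lost=occurs, Primary upconverter faulted=occurs → at least one input occurs → occurs.
Backup chain inoperative [AND]: Tracking loop lost=occurs, Waveguide switch 2 fails=occurs → all inputs occur → occurs.
Satellite uplink lost [AND]: Transmit chain inoperative=occurs, Backup chain inoperative=occurs → all inputs occur → occurs.

Yes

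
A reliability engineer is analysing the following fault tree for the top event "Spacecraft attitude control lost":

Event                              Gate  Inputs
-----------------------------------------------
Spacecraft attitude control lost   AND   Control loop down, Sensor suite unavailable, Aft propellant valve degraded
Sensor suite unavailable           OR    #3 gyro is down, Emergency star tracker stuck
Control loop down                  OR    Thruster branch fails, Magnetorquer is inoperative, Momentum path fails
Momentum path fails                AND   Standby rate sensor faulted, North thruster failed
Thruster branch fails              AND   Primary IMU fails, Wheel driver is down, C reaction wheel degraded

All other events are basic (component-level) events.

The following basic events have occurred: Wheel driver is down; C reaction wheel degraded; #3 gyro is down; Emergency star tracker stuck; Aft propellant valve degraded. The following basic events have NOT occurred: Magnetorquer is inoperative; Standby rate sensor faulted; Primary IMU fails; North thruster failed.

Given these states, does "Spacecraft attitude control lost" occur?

Thruster branch fails [AND]: Primary IMU fails=not, Wheel driver is down=occurs, C reaction wheel degraded=occurs → not all inputs occur → does not occur.
Momentum path fails [AND]: Standby rate sensor faulted=not, North thruster failed=not → not all inputs occur → does not occur.
Control loop down [OR]: Thruster branch fails=not, Magnetorquer is inoperative=not, Momentum path fails=not → no input occurs → does not occur.
Sensor suite unavailable [OR]: #3 gyro is down=occurs, Emergency star tracker stuck=occurs → at least one input occurs → occurs.
Spacecraft attitude control lost [AND]: Control loop down=not, Sensor suite unavailable=occurs, Aft propellant valve degraded=occurs → not all inputs occur → does not occur.

No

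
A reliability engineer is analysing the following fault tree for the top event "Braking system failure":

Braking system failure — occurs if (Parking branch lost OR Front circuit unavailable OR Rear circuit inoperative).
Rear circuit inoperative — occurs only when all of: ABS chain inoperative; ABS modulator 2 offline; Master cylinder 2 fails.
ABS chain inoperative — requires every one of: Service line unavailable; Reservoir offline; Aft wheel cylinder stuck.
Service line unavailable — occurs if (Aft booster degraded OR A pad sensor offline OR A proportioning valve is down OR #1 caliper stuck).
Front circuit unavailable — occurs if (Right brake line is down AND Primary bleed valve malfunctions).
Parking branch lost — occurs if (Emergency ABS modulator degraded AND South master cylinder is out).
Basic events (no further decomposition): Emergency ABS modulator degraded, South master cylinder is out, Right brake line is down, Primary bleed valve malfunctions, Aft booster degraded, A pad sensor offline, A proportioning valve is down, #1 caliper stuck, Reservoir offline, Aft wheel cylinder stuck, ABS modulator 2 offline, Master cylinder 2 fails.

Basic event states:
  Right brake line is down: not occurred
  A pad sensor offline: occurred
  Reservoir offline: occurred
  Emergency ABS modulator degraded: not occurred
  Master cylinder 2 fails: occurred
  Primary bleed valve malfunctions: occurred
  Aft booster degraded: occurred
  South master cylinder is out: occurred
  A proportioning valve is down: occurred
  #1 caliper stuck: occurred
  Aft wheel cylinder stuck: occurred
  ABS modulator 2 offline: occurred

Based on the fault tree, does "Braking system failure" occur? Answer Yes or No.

Yes

Parking branch lost [AND]: Emergency ABS modulator degraded=not, South master cylinder is out=occurs → not all inputs occur → does not occur.
Front circuit unavailable [AND]: Right brake line is down=not, Primary bleed valve malfunctions=occurs → not all inputs occur → does not occur.
Service line unavailable [OR]: Aft booster degraded=occurs, A pad sensor offline=occurs, A proportioning valve is down=occurs, #1 caliper stuck=occurs → at least one input occurs → occurs.
ABS chain inoperative [AND]: Service line unavailable=occurs, Reservoir offline=occurs, Aft wheel cylinder stuck=occurs → all inputs occur → occurs.
Rear circuit inoperative [AND]: ABS chain inoperative=occurs, ABS modulator 2 offline=occurs, Master cylinder 2 fails=occurs → all inputs occur → occurs.
Braking system failure [OR]: Parking branch lost=not, Front circuit unavailable=not, Rear circuit inoperative=occurs → at least one input occurs → occurs.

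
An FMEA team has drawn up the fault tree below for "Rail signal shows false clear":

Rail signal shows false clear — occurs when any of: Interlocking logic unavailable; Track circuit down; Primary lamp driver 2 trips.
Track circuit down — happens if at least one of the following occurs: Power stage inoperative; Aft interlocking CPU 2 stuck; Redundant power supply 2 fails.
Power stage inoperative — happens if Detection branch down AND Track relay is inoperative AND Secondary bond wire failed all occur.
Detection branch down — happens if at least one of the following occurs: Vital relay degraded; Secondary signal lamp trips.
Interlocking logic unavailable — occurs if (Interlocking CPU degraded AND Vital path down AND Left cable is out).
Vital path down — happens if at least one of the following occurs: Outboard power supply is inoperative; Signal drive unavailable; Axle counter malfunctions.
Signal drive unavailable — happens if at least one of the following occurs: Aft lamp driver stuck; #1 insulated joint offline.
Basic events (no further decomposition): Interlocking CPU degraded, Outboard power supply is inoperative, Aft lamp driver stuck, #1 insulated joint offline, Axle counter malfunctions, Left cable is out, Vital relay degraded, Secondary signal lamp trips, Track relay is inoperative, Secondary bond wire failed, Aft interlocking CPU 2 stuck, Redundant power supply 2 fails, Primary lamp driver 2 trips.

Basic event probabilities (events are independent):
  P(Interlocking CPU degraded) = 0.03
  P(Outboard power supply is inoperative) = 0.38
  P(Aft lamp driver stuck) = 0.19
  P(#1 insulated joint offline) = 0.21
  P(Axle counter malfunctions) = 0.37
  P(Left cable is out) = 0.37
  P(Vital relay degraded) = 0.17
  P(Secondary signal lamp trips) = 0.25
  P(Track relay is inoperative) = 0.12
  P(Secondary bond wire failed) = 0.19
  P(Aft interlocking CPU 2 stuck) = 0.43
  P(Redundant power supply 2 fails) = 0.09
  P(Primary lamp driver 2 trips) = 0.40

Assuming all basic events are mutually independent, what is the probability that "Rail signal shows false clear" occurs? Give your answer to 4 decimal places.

P(Signal drive unavailable) [OR] = 1 − (1−0.19) × (1−0.21) = 0.360100
P(Vital path down) [OR] = 1 − (1−0.38) × (1−0.360100) × (1−0.37) = 0.750055
P(Interlocking logic unavailable) [AND] = 0.03 × 0.750055 × 0.37 = 0.008326
P(Detection branch down) [OR] = 1 − (1−0.17) × (1−0.25) = 0.377500
P(Power stage inoperative) [AND] = 0.377500 × 0.12 × 0.19 = 0.008607
P(Track circuit down) [OR] = 1 − (1−0.008607) × (1−0.43) × (1−0.09) = 0.485764
P(Rail signal shows false clear) [OR] = 1 − (1−0.008326) × (1−0.485764) × (1−0.40) = 0.694027
Rounded to 4 decimal places: P(Rail signal shows false clear) ≈ 0.6940.

0.6940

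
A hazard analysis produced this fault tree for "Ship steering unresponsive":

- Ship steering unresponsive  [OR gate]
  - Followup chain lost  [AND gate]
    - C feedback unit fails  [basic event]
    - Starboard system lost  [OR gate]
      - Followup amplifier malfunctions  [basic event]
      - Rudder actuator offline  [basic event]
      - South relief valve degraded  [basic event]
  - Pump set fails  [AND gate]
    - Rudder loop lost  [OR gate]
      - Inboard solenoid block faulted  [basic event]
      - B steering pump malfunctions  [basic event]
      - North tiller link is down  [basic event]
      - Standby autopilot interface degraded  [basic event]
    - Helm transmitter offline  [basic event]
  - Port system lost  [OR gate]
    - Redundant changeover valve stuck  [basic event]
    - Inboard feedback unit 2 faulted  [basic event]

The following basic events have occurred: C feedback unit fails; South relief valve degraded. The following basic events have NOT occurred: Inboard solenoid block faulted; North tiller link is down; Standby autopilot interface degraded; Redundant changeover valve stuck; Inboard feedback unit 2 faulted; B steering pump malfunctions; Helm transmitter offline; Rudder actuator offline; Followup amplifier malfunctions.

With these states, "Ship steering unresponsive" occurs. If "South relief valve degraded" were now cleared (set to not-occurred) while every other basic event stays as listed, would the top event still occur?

No

Counterfactual: set "South relief valve degraded" to not occurred.
Starboard system lost [OR]: Followup amplifier malfunctions=not, Rudder actuator offline=not, South relief valve degraded=not → no input occurs → does not occur.
Followup chain lost [AND]: C feedback unit fails=occurs, Starboard system lost=not → not all inputs occur → does not occur.
Rudder loop lost [OR]: Inboard solenoid block faulted=not, B steering pump malfunctions=not, North tiller link is down=not, Standby autopilot interface degraded=not → no input occurs → does not occur.
Pump set fails [AND]: Rudder loop lost=not, Helm transmitter offline=not → not all inputs occur → does not occur.
Port system lost [OR]: Redundant changeover valve stuck=not, Inboard feedback unit 2 faulted=not → no input occurs → does not occur.
Ship steering unresponsive [OR]: Followup chain lost=not, Pump set fails=not, Port system lost=not → no input occurs → does not occur.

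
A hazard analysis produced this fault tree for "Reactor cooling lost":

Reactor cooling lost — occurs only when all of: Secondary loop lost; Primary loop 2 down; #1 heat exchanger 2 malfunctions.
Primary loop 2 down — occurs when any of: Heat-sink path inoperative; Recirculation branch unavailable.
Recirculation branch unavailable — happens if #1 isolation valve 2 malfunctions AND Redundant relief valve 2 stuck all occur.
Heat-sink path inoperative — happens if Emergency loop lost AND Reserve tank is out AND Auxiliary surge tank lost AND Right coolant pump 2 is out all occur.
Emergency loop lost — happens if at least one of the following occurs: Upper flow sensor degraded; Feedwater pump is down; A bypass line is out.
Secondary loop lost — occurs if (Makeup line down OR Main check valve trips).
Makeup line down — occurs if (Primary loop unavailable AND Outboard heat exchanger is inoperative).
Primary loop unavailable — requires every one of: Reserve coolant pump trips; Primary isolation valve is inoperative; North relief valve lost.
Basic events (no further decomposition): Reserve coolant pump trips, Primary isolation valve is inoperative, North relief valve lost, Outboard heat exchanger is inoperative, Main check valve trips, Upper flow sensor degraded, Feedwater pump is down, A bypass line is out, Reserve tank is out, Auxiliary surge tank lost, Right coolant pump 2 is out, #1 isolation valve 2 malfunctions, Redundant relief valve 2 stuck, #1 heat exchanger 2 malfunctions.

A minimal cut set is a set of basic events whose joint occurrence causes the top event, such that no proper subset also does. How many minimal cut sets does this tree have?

Primary loop unavailable [AND]: one cut set from each child combined → 1 × 1 × 1 = 1 cut set(s).
Makeup line down [AND]: one cut set from each child combined → 1 × 1 = 1 cut set(s).
Secondary loop lost [OR]: union of children's cut sets → 2 cut set(s).
Emergency loop lost [OR]: union of children's cut sets → 3 cut set(s).
Heat-sink path inoperative [AND]: one cut set from each child combined → 3 × 1 × 1 × 1 = 3 cut set(s).
Recirculation branch unavailable [AND]: one cut set from each child combined → 1 × 1 = 1 cut set(s).
Primary loop 2 down [OR]: union of children's cut sets → 4 cut set(s).
Reactor cooling lost [AND]: one cut set from each child combined → 2 × 4 × 1 = 8 cut set(s).
Minimal cut sets: {#1 heat exchanger 2 malfunctions, Auxiliary surge tank lost, North relief valve lost, Outboard heat exchanger is inoperative, Primary isolation valve is inoperative, Reserve coolant pump trips, Reserve tank is out, Right coolant pump 2 is out, Upper flow sensor degraded}; {#1 heat exchanger 2 malfunctions, Auxiliary surge tank lost, Feedwater pump is down, North relief valve lost, Outboard heat exchanger is inoperative, Primary isolation valve is inoperative, Reserve coolant pump trips, Reserve tank is out, Right coolant pump 2 is out}; {#1 heat exchanger 2 malfunctions, A bypass line is out, Auxiliary surge tank lost, North relief valve lost, Outboard heat exchanger is inoperative, Primary isolation valve is inoperative, Reserve coolant pump trips, Reserve tank is out, Right coolant pump 2 is out}; {#1 heat exchanger 2 malfunctions, #1 isolation valve 2 malfunctions, North relief valve lost, Outboard heat exchanger is inoperative, Primary isolation valve is inoperative, Redundant relief valve 2 stuck, Reserve coolant pump trips}; {#1 heat exchanger 2 malfunctions, Auxiliary surge tank lost, Main check valve trips, Reserve tank is out, Right coolant pump 2 is out, Upper flow sensor degraded}; {#1 heat exchanger 2 malfunctions, Auxiliary surge tank lost, Feedwater pump is down, Main check valve trips, Reserve tank is out, Right coolant pump 2 is out}; {#1 heat exchanger 2 malfunctions, A bypass line is out, Auxiliary surge tank lost, Main check valve trips, Reserve tank is out, Right coolant pump 2 is out}; {#1 heat exchanger 2 malfunctions, #1 isolation valve 2 malfunctions, Main check valve trips, Redundant relief valve 2 stuck}.

8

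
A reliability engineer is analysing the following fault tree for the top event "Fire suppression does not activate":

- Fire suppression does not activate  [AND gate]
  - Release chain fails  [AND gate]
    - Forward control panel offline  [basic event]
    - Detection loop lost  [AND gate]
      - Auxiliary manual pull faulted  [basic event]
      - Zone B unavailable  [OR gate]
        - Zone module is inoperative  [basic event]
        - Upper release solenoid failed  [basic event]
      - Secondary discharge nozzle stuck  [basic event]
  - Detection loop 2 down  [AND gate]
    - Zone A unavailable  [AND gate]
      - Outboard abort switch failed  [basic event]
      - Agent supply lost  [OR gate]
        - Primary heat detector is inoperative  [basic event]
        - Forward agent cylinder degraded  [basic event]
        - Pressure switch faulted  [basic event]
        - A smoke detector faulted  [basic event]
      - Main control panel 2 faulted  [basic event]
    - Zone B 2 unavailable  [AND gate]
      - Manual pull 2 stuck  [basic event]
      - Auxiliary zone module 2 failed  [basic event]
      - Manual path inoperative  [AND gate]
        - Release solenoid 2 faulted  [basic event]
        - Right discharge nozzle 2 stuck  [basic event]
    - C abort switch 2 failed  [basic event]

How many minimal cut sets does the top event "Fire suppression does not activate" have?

8

Zone B unavailable [OR]: union of children's cut sets → 2 cut set(s).
Detection loop lost [AND]: one cut set from each child combined → 1 × 2 × 1 = 2 cut set(s).
Release chain fails [AND]: one cut set from each child combined → 1 × 2 = 2 cut set(s).
Agent supply lost [OR]: union of children's cut sets → 4 cut set(s).
Zone A unavailable [AND]: one cut set from each child combined → 1 × 4 × 1 = 4 cut set(s).
Manual path inoperative [AND]: one cut set from each child combined → 1 × 1 = 1 cut set(s).
Zone B 2 unavailable [AND]: one cut set from each child combined → 1 × 1 × 1 = 1 cut set(s).
Detection loop 2 down [AND]: one cut set from each child combined → 4 × 1 × 1 = 4 cut set(s).
Fire suppression does not activate [AND]: one cut set from each child combined → 2 × 4 = 8 cut set(s).
Minimal cut sets: {Auxiliary manual pull faulted, Auxiliary zone module 2 failed, C abort switch 2 failed, Forward control panel offline, Main control panel 2 faulted, Manual pull 2 stuck, Outboard abort switch failed, Primary heat detector is inoperative, Release solenoid 2 faulted, Right discharge nozzle 2 stuck, Secondary discharge nozzle stuck, Zone module is inoperative}; {Auxiliary manual pull faulted, Auxiliary zone module 2 failed, C abort switch 2 failed, Forward agent cylinder degraded, Forward control panel offline, Main control panel 2 faulted, Manual pull 2 stuck, Outboard abort switch failed, Release solenoid 2 faulted, Right discharge nozzle 2 stuck, Secondary discharge nozzle stuck, Zone module is inoperative}; {Auxiliary manual pull faulted, Auxiliary zone module 2 failed, C abort switch 2 failed, Forward control panel offline, Main control panel 2 faulted, Manual pull 2 stuck, Outboard abort switch failed, Pressure switch faulted, Release solenoid 2 faulted, Right discharge nozzle 2 stuck, Secondary discharge nozzle stuck, Zone module is inoperative}; {A smoke detector faulted, Auxiliary manual pull faulted, Auxiliary zone module 2 failed, C abort switch 2 failed, Forward control panel offline, Main control panel 2 faulted, Manual pull 2 stuck, Outboard abort switch failed, Release solenoid 2 faulted, Right discharge nozzle 2 stuck, Secondary discharge nozzle stuck, Zone module is inoperative}; {Auxiliary manual pull faulted, Auxiliary zone module 2 failed, C abort switch 2 failed, Forward control panel offline, Main control panel 2 faulted, Manual pull 2 stuck, Outboard abort switch failed, Primary heat detector is inoperative, Release solenoid 2 faulted, Right discharge nozzle 2 stuck, Secondary discharge nozzle stuck, Upper release solenoid failed}; {Auxiliary manual pull faulted, Auxiliary zone module 2 failed, C abort switch 2 failed, Forward agent cylinder degraded, Forward control panel offline, Main control panel 2 faulted, Manual pull 2 stuck, Outboard abort switch failed, Release solenoid 2 faulted, Right discharge nozzle 2 stuck, Secondary discharge nozzle stuck, Upper release solenoid failed}; {Auxiliary manual pull faulted, Auxiliary zone module 2 failed, C abort switch 2 failed, Forward control panel offline, Main control panel 2 faulted, Manual pull 2 stuck, Outboard abort switch failed, Pressure switch faulted, Release solenoid 2 faulted, Right discharge nozzle 2 stuck, Secondary discharge nozzle stuck, Upper release solenoid failed}; {A smoke detector faulted, Auxiliary manual pull faulted, Auxiliary zone module 2 failed, C abort switch 2 failed, Forward control panel offline, Main control panel 2 faulted, Manual pull 2 stuck, Outboard abort switch failed, Release solenoid 2 faulted, Right discharge nozzle 2 stuck, Secondary discharge nozzle stuck, Upper release solenoid failed}.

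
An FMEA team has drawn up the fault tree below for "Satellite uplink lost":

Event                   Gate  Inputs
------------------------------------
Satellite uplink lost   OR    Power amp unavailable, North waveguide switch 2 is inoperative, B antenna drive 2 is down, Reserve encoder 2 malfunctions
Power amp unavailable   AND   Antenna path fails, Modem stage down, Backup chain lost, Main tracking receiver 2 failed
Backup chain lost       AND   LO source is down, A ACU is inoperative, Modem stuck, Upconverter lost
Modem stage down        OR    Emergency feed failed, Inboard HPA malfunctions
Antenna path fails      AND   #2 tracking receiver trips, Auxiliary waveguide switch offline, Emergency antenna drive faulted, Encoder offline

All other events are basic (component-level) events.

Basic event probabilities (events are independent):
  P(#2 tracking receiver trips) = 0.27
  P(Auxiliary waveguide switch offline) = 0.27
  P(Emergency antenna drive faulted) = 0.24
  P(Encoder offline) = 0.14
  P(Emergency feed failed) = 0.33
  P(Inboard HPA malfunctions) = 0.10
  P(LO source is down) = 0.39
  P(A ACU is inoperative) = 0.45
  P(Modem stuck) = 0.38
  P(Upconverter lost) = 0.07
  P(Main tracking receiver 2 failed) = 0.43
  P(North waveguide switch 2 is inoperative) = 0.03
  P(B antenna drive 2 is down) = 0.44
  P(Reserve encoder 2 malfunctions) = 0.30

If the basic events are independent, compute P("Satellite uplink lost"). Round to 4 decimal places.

P(Antenna path fails) [AND] = 0.27 × 0.27 × 0.24 × 0.14 = 0.002449
P(Modem stage down) [OR] = 1 − (1−0.33) × (1−0.10) = 0.397000
P(Backup chain lost) [AND] = 0.39 × 0.45 × 0.38 × 0.07 = 0.004668
P(Power amp unavailable) [AND] = 0.002449 × 0.397000 × 0.004668 × 0.43 = 0.000002
P(Satellite uplink lost) [OR] = 1 − (1−0.000002) × (1−0.03) × (1−0.44) × (1−0.30) = 0.619761
Rounded to 4 decimal places: P(Satellite uplink lost) ≈ 0.6198.

0.6198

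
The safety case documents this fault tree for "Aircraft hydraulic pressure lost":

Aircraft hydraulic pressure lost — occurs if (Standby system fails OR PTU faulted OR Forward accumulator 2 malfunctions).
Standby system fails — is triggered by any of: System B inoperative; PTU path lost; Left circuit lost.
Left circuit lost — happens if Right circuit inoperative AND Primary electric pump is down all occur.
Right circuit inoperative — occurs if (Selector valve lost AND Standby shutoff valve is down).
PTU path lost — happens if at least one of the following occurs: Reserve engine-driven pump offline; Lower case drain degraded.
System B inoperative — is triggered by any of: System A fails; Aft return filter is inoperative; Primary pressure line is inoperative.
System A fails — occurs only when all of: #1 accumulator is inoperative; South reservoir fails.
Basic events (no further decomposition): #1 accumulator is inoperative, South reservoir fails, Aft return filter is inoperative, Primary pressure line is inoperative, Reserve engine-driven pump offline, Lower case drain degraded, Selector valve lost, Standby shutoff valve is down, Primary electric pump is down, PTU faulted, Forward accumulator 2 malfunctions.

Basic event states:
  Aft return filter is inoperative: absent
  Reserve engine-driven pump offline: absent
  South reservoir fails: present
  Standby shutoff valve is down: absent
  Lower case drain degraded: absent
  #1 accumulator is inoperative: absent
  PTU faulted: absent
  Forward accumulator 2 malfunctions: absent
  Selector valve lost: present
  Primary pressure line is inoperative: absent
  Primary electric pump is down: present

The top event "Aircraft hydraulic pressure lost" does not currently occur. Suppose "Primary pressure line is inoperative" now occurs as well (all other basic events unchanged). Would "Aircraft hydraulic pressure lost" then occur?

Counterfactual: set "Primary pressure line is inoperative" to occurred.
System A fails [AND]: #1 accumulator is inoperative=not, South reservoir fails=occurs → not all inputs occur → does not occur.
System B inoperative [OR]: System A fails=not, Aft return filter is inoperative=not, Primary pressure line is inoperative=occurs → at least one input occurs → occurs.
PTU path lost [OR]: Reserve engine-driven pump offline=not, Lower case drain degraded=not → no input occurs → does not occur.
Right circuit inoperative [AND]: Selector valve lost=occurs, Standby shutoff valve is down=not → not all inputs occur → does not occur.
Left circuit lost [AND]: Right circuit inoperative=not, Primary electric pump is down=occurs → not all inputs occur → does not occur.
Standby system fails [OR]: System B inoperative=occurs, PTU path lost=not, Left circuit lost=not → at least one input occurs → occurs.
Aircraft hydraulic pressure lost [OR]: Standby system fails=occurs, PTU faulted=not, Forward accumulator 2 malfunctions=not → at least one input occurs → occurs.

Yes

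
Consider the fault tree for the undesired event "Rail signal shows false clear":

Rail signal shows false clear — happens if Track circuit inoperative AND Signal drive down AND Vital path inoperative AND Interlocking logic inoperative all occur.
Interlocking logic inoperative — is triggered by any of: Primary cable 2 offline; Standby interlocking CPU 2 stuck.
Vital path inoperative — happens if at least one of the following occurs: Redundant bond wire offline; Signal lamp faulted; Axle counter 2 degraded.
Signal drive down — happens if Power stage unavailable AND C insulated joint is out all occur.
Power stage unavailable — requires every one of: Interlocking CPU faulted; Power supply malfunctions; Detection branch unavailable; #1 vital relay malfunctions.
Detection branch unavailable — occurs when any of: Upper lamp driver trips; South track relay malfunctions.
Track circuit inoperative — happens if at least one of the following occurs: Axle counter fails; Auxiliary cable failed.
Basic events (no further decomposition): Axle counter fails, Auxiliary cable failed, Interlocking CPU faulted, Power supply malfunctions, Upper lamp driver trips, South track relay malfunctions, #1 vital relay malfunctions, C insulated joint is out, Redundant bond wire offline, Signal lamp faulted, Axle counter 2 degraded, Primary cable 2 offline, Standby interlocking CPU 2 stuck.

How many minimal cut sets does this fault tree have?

Track circuit inoperative [OR]: union of children's cut sets → 2 cut set(s).
Detection branch unavailable [OR]: union of children's cut sets → 2 cut set(s).
Power stage unavailable [AND]: one cut set from each child combined → 1 × 1 × 2 × 1 = 2 cut set(s).
Signal drive down [AND]: one cut set from each child combined → 2 × 1 = 2 cut set(s).
Vital path inoperative [OR]: union of children's cut sets → 3 cut set(s).
Interlocking logic inoperative [OR]: union of children's cut sets → 2 cut set(s).
Rail signal shows false clear [AND]: one cut set from each child combined → 2 × 2 × 3 × 2 = 24 cut set(s).

24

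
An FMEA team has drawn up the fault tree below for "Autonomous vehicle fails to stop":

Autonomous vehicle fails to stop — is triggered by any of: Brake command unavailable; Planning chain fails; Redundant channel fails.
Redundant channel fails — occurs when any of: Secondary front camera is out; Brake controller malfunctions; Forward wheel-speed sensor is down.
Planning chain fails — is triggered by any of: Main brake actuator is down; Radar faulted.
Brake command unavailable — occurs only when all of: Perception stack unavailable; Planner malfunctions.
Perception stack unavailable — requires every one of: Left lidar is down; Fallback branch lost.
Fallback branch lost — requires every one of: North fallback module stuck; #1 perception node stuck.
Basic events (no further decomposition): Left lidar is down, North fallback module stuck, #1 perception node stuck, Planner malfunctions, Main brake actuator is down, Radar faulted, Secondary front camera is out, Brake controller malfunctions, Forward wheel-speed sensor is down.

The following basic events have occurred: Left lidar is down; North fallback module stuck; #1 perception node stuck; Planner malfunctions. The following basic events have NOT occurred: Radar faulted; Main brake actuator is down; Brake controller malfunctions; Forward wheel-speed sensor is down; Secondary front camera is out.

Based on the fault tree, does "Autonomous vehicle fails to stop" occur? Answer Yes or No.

Yes

Fallback branch lost [AND]: North fallback module stuck=occurs, #1 perception node stuck=occurs → all inputs occur → occurs.
Perception stack unavailable [AND]: Left lidar is down=occurs, Fallback branch lost=occurs → all inputs occur → occurs.
Brake command unavailable [AND]: Perception stack unavailable=occurs, Planner malfunctions=occurs → all inputs occur → occurs.
Planning chain fails [OR]: Main brake actuator is down=not, Radar faulted=not → no input occurs → does not occur.
Redundant channel fails [OR]: Secondary front camera is out=not, Brake controller malfunctions=not, Forward wheel-speed sensor is down=not → no input occurs → does not occur.
Autonomous vehicle fails to stop [OR]: Brake command unavailable=occurs, Planning chain fails=not, Redundant channel fails=not → at least one input occurs → occurs.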